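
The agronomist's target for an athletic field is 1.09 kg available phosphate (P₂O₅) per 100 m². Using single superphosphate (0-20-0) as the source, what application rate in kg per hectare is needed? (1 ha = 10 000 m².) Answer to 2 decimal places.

545.00 kg of product per hectare

Product per 100 m² = 1.09 / 20% = 5.45 kg.
Convert to per hectare: 5.45 × 100 = 545 kg.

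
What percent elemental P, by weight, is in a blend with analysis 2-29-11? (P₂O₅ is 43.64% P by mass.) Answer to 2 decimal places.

%P = 29 × 0.4364 = 12.6556%.

12.66% P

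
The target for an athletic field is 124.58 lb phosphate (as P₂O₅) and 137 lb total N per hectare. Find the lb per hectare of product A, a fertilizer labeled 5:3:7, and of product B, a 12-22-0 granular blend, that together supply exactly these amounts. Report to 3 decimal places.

Per-hectare balance (a = product A, b = product B):
P₂O₅: 0.03·a + 0.22·b = 124.58
N: 0.05·a + 0.12·b = 137
Eliminate a: (row1) − 0.03/0.05·(row2) → 0.148·b = 42.38, so b = 286.3514.
Back-substitute: a = (124.58 − 0.22·286.3514) / 0.03 = 2052.7568.

2052.757 lb product A, 286.351 lb product B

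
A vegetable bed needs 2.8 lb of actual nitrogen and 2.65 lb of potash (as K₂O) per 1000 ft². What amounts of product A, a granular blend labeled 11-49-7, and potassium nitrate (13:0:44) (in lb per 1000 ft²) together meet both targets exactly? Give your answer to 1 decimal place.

22.6 lb product A, 2.4 lb potassium nitrate

With a, b = lb per 1000 ft² of product A and potassium nitrate:
N: 0.11·a + 0.13·b = 2.8
K₂O: 0.07·a + 0.44·b = 2.65
Eliminate b: (row1) − 0.13/0.44·(row2) → 0.0893182·a = 2.01705, so a = 22.5827.
Then b = (2.65 − 0.07·22.5827) / 0.44 = 2.43003.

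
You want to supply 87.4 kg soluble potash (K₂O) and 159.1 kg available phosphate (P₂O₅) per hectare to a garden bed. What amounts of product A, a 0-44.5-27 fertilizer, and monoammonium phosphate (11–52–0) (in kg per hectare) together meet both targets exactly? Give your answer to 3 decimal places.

Per-hectare balance (a = product A, b = monoammonium phosphate):
K₂O: 0.27·a + 0·b = 87.4
P₂O₅: 0.445·a + 0.52·b = 159.1
From row1: a = (87.4 − 0·b) / 0.27.
Into row2: 0.445·(87.4 − 0·b)/0.27 + 0.52·b = 159.1 → b = 28.9459, a = 323.7037.

323.704 kg product A, 28.946 kg monoammonium phosphate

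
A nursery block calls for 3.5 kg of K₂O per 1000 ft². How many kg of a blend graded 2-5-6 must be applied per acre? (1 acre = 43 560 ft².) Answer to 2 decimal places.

2541.00 kg of product per acre

Product per 1000 ft² = 3.5 / 6% = 58.3333 kg.
Convert to per acre: 58.3333 × 43.56 = 2541 kg.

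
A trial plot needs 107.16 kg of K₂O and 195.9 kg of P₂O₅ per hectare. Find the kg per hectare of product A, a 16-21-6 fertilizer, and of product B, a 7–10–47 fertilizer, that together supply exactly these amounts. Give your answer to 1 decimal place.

877.6 kg product A, 116.0 kg product B

With a, b = kg per hectare of product A and product B:
K₂O: 0.06·a + 0.47·b = 107.16
P₂O₅: 0.21·a + 0.1·b = 195.9
From row1: a = (107.16 − 0.47·b) / 0.06.
Into row2: 0.21·(107.16 − 0.47·b)/0.06 + 0.1·b = 195.9 → b = 115.961, a = 877.638.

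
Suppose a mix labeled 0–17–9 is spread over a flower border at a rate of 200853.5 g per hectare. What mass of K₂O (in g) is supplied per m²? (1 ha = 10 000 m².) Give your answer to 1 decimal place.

1.8 g K₂O per sq m

K₂O per hectare = 200853.5 × 9% = 18076.8 g.
Convert to per m²: 18076.8 × 0.0001 = 1.80768 g.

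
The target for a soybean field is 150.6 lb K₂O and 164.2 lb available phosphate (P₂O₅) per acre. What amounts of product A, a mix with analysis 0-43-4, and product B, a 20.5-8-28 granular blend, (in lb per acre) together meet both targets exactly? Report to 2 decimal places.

289.49 lb product A, 496.50 lb product B

With a, b = lb per acre of product A and product B:
K₂O: 0.04·a + 0.28·b = 150.6
P₂O₅: 0.43·a + 0.08·b = 164.2
From row1: a = (150.6 − 0.28·b) / 0.04.
Into row2: 0.43·(150.6 − 0.28·b)/0.04 + 0.08·b = 164.2 → b = 496.502, a = 289.488.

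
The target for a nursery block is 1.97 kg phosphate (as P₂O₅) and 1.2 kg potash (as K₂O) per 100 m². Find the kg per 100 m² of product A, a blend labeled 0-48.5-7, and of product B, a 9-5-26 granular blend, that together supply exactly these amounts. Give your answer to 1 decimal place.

Per-100 m² balance (a = product A, b = product B):
P₂O₅: 0.485·a + 0.05·b = 1.97
K₂O: 0.07·a + 0.26·b = 1.2
Solving simultaneously: a = 3.68842, b = 3.62235.

3.7 kg product A, 3.6 kg product B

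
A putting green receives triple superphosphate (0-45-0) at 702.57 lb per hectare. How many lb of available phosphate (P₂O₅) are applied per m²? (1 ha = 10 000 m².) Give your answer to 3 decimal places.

0.032 lb P₂O₅ per sq m

P₂O₅ per hectare = 702.57 × 45% = 316.156 lb.
Convert to per m²: 316.156 × 0.0001 = 0.0316157 lb.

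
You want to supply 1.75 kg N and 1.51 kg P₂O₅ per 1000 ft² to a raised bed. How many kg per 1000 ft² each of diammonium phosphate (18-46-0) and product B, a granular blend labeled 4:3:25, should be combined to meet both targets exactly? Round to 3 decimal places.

With a, b = kg per 1000 ft² of diammonium phosphate and product B:
N: 0.18·a + 0.04·b = 1.75
P₂O₅: 0.46·a + 0.03·b = 1.51
Solving simultaneously: a = 0.607692, b = 41.0154.

0.608 kg diammonium phosphate, 41.015 kg product B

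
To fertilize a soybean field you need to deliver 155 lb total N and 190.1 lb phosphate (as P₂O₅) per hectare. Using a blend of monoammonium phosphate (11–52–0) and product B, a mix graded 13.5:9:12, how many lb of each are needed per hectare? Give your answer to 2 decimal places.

194.25 lb monoammonium phosphate, 989.87 lb product B

Let a = lb of monoammonium phosphate, b = lb of product B (per hectare).
N: 0.11·a + 0.135·b = 155
P₂O₅: 0.52·a + 0.09·b = 190.1
Eliminate a: (row1) − 0.11/0.52·(row2) → 0.115962·b = 114.787, so b = 989.867.
Back-substitute: a = (155 − 0.135·989.867) / 0.11 = 194.254.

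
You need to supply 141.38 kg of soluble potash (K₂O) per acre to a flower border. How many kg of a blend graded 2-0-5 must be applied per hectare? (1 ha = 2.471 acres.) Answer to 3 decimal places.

6987.000 kg of product per hectare

Product per acre = 141.38 / 5% = 2827.6 kg.
Convert to per hectare: 2827.6 × 2.471 = 6986.9996 kg.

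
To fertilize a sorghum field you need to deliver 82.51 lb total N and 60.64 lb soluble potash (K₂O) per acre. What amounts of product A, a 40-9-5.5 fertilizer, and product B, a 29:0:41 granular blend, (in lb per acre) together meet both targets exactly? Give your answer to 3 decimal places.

With a, b = lb per acre of product A and product B:
N: 0.4·a + 0.29·b = 82.51
K₂O: 0.055·a + 0.41·b = 60.64
Solving simultaneously: a = 109.7163, b = 133.1844.

109.716 lb product A, 133.184 lb product B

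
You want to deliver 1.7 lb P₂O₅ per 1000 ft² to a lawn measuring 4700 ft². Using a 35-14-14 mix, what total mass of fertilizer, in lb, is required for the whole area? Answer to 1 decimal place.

57.1 lb

Product per 1000 ft² = 1.7 / 14% = 12.1429 lb.
Total product = 12.1429 × 4700 / 1000 = 57.0714 lb.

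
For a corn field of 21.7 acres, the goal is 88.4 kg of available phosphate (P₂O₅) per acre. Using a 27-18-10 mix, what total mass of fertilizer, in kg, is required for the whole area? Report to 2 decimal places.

10657.11 kg

Product per acre = 88.4 / 18% = 491.111 kg.
Total product = 491.111 × 21.7 = 10657.111 kg.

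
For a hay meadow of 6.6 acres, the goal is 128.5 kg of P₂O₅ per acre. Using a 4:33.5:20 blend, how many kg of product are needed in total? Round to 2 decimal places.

2531.64 kg

Product per acre = 128.5 / 33.5% = 383.582 kg.
Total product = 383.582 × 6.6 = 2531.642 kg.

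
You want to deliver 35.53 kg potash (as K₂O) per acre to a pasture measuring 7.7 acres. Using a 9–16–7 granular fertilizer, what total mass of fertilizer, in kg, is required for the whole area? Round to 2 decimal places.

3908.30 kg

Product per acre = 35.53 / 7% = 507.571 kg.
Total product = 507.571 × 7.7 = 3908.3 kg.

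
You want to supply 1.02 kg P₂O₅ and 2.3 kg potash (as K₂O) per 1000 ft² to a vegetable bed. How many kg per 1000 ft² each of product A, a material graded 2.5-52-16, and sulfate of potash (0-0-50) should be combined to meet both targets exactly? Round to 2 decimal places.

1.96 kg product A, 3.97 kg sulfate of potash

With a, b = kg per 1000 ft² of product A and sulfate of potash:
P₂O₅: 0.52·a + 0·b = 1.02
K₂O: 0.16·a + 0.5·b = 2.3
Eliminate b: (row1) − 0/0.5·(row2) → 0.52·a = 1.02, so a = 1.96154.
Then b = (2.3 − 0.16·1.96154) / 0.5 = 3.97231.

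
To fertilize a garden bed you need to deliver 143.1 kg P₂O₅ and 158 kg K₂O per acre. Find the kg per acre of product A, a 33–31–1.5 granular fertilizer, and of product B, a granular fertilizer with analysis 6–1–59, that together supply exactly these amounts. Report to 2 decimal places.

453.35 kg product A, 256.27 kg product B

Let a = kg of product A, b = kg of product B (per acre).
P₂O₅: 0.31·a + 0.01·b = 143.1
K₂O: 0.015·a + 0.59·b = 158
Solving simultaneously: a = 453.346, b = 256.271.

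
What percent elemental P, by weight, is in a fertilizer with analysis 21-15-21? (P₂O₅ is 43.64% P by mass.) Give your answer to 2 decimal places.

%P = 15 × 0.4364 = 6.546%.

6.55% P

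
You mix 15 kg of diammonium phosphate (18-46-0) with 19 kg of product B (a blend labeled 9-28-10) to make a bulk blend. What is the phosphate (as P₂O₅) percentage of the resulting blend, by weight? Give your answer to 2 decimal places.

35.94% P₂O₅

Total mass = 15 + 19 = 34 kg.
P₂O₅ mass = 46%×15 + 28%×19 = 12.22 kg.
% P₂O₅ = 12.22 / 34 = 35.9412%.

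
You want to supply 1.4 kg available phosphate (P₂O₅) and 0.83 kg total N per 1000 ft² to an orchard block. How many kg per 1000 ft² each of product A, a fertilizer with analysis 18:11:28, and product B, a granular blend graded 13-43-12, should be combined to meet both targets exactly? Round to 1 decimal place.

2.8 kg product A, 2.5 kg product B

Per-1000 ft² balance (a = product A, b = product B):
P₂O₅: 0.11·a + 0.43·b = 1.4
N: 0.18·a + 0.13·b = 0.83
Solving simultaneously: a = 2.77179, b = 2.54675.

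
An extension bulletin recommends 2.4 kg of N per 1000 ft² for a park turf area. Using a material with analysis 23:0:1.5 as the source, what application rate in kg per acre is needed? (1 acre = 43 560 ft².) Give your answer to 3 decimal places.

Product per 1000 ft² = 2.4 / 23% = 10.4348 kg.
Convert to per acre: 10.4348 × 43.56 = 454.5391 kg.

454.539 kg of product per acre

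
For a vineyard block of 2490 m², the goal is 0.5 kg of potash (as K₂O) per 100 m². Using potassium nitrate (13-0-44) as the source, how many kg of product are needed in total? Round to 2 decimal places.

28.30 kg

Product per 100 m² = 0.5 / 44% = 1.13636 kg.
Total product = 1.13636 × 2490 / 100 = 28.2955 kg.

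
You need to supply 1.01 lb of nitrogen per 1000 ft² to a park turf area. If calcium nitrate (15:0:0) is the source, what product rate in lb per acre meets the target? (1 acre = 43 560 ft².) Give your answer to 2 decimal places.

Product per 1000 ft² = 1.01 / 15% = 6.73333 lb.
Convert to per acre: 6.73333 × 43.56 = 293.304 lb.

293.30 lb of product per acre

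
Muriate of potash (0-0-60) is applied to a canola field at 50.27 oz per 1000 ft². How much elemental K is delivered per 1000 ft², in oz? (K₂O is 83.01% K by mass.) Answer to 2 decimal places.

K₂O per 1000 ft² = 50.27 × 60% = 30.162 oz.
Elemental K = 30.162 × 0.8301 = 25.0375 oz per 1000 ft².

25.04 oz K per thousand sq ft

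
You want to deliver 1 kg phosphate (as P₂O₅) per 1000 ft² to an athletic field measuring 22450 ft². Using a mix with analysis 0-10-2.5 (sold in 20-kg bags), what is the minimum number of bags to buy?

Product per 1000 ft² = 1 / 10% = 10 kg.
Total product = 10 × 22450 / 1000 = 224.5 kg.
Bags = ⌈224.5 / 20⌉ = 12.

12 bags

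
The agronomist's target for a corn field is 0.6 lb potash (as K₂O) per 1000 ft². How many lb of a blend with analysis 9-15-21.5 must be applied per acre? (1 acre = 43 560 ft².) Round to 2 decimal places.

Product per 1000 ft² = 0.6 / 21.5% = 2.7907 lb.
Convert to per acre: 2.7907 × 43.56 = 121.563 lb.

121.56 lb of product per acre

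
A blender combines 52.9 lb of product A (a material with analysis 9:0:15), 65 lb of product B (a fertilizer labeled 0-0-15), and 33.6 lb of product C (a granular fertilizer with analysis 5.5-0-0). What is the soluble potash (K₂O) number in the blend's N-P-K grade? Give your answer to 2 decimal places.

Total mass = 52.9 + 65 + 33.6 = 151.5 lb.
K₂O mass = 15%×52.9 + 15%×65 + 0%×33.6 = 17.685 lb.
% K₂O = 17.685 / 151.5 = 11.6733%.

11.67% K₂O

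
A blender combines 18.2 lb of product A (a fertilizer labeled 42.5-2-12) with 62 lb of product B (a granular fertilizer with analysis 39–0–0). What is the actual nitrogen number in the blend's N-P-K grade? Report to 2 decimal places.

39.79% N

Total mass = 18.2 + 62 = 80.2 lb.
N mass = 42.5%×18.2 + 39%×62 = 31.915 lb.
% N = 31.915 / 80.2 = 39.7943%.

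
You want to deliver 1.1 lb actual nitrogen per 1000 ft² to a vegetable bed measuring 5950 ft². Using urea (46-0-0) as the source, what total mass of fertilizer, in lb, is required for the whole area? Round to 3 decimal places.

14.228 lb

Product per 1000 ft² = 1.1 / 46% = 2.3913 lb.
Total product = 2.3913 × 5950 / 1000 = 14.2283 lb.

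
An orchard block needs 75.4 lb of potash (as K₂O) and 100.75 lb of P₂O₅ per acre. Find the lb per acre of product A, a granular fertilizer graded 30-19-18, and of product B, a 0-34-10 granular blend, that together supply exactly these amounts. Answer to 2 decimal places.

368.74 lb product A, 90.26 lb product B

With a, b = lb per acre of product A and product B:
K₂O: 0.18·a + 0.1·b = 75.4
P₂O₅: 0.19·a + 0.34·b = 100.75
From row1: a = (75.4 − 0.1·b) / 0.18.
Into row2: 0.19·(75.4 − 0.1·b)/0.18 + 0.34·b = 100.75 → b = 90.2607, a = 368.744.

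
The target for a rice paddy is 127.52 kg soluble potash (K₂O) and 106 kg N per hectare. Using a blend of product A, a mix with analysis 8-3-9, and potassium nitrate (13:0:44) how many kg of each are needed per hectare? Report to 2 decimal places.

With a, b = kg per hectare of product A and potassium nitrate:
K₂O: 0.09·a + 0.44·b = 127.52
N: 0.08·a + 0.13·b = 106
Eliminate a: (row1) − 0.09/0.08·(row2) → 0.29375·b = 8.27, so b = 28.1532.
Back-substitute: a = (127.52 − 0.44·28.1532) / 0.09 = 1279.251.

1279.25 kg product A, 28.15 kg potassium nitrate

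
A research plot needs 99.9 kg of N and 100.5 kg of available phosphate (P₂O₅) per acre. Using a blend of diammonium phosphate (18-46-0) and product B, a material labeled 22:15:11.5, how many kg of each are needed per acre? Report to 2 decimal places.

96.02 kg diammonium phosphate, 375.53 kg product B

With a, b = kg per acre of diammonium phosphate and product B:
N: 0.18·a + 0.22·b = 99.9
P₂O₅: 0.46·a + 0.15·b = 100.5
Solving simultaneously: a = 96.0243, b = 375.526.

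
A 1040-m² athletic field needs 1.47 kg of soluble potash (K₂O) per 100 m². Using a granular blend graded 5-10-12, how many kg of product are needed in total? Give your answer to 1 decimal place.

127.4 kg

Product per 100 m² = 1.47 / 12% = 12.25 kg.
Total product = 12.25 × 1040 / 100 = 127.4 kg.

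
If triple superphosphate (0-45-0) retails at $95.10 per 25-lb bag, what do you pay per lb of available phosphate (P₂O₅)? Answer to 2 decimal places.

$8.45 per lb P₂O₅

P₂O₅ in bag = 25 × 45% = 11.25 lb.
Cost per lb P₂O₅ = $95.10 / 11.25 = $8.4533.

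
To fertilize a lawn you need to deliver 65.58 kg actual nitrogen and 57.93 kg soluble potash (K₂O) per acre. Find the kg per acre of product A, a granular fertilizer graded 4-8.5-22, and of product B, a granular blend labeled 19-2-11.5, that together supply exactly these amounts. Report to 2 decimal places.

With a, b = kg per acre of product A and product B:
N: 0.04·a + 0.19·b = 65.58
K₂O: 0.22·a + 0.115·b = 57.93
Eliminate a: (row1) − 0.04/0.22·(row2) → 0.169091·b = 55.0473, so b = 325.548.
Back-substitute: a = (65.58 − 0.19·325.548) / 0.04 = 93.1452.

93.15 kg product A, 325.55 kg product B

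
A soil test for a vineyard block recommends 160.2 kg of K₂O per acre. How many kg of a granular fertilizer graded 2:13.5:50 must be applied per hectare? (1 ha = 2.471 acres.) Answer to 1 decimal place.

791.7 kg of product per hectare

Product per acre = 160.2 / 50% = 320.4 kg.
Convert to per hectare: 320.4 × 2.471 = 791.708 kg.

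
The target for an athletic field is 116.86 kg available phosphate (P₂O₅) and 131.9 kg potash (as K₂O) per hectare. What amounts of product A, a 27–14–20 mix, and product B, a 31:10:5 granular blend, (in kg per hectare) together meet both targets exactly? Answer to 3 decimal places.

565.154 kg product A, 377.385 kg product B

Per-hectare balance (a = product A, b = product B):
P₂O₅: 0.14·a + 0.1·b = 116.86
K₂O: 0.2·a + 0.05·b = 131.9
Solving simultaneously: a = 565.1538, b = 377.3846.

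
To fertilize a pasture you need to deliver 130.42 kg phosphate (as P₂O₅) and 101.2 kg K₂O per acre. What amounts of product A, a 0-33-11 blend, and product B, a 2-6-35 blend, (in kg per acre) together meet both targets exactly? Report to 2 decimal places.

With a, b = kg per acre of product A and product B:
P₂O₅: 0.33·a + 0.06·b = 130.42
K₂O: 0.11·a + 0.35·b = 101.2
Eliminate b: (row1) − 0.06/0.35·(row2) → 0.311143·a = 113.071, so a = 363.407.
Then b = (101.2 − 0.11·363.407) / 0.35 = 174.929.

363.41 kg product A, 174.93 kg product B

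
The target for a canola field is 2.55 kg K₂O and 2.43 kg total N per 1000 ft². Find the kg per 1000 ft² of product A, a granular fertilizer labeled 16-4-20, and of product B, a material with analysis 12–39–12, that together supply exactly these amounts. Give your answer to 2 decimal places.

Per-1000 ft² balance (a = product A, b = product B):
K₂O: 0.2·a + 0.12·b = 2.55
N: 0.16·a + 0.12·b = 2.43
Solving simultaneously: a = 3, b = 16.25.

3.00 kg product A, 16.25 kg product B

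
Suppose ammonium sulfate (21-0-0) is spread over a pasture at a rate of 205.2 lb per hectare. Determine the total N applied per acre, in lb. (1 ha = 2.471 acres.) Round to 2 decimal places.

nitrogen per hectare = 205.2 × 21% = 43.092 lb.
Convert to per acre: 43.092 × 0.404694 = 17.4391 lb.

17.44 lb N per acre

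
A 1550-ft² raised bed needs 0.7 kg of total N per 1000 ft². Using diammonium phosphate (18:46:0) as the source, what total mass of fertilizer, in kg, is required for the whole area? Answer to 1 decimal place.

Product per 1000 ft² = 0.7 / 18% = 3.88889 kg.
Total product = 3.88889 × 1550 / 1000 = 6.02778 kg.

6.0 kg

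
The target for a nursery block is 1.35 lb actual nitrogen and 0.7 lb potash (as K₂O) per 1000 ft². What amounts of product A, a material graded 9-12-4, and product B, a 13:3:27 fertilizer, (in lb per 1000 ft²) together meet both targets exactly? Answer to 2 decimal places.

14.32 lb product A, 0.47 lb product B

Per-1000 ft² balance (a = product A, b = product B):
N: 0.09·a + 0.13·b = 1.35
K₂O: 0.04·a + 0.27·b = 0.7
Solving simultaneously: a = 14.3194, b = 0.471204.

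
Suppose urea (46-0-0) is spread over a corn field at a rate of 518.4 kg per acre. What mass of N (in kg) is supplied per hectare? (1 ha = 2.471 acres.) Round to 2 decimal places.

589.24 kg N per hectare

nitrogen per acre = 518.4 × 46% = 238.464 kg.
Convert to per hectare: 238.464 × 2.471 = 589.2445 kg.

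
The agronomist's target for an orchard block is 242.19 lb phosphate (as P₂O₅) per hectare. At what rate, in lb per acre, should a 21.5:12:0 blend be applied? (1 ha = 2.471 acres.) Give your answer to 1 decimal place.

816.8 lb of product per acre

Product per hectare = 242.19 / 12% = 2018.25 lb.
Convert to per acre: 2018.25 × 0.404694 = 816.775 lb.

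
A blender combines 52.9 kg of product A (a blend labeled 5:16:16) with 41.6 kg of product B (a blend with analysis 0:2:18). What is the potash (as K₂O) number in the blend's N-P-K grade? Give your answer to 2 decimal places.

Total mass = 52.9 + 41.6 = 94.5 kg.
K₂O mass = 16%×52.9 + 18%×41.6 = 15.952 kg.
% K₂O = 15.952 / 94.5 = 16.8804%.

16.88% K₂O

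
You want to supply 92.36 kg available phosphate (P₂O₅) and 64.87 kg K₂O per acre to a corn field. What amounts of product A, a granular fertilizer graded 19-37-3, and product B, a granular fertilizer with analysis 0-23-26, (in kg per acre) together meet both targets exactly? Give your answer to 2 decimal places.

101.83 kg product A, 237.75 kg product B

Let a = kg of product A, b = kg of product B (per acre).
P₂O₅: 0.37·a + 0.23·b = 92.36
K₂O: 0.03·a + 0.26·b = 64.87
Solving simultaneously: a = 101.831, b = 237.7503.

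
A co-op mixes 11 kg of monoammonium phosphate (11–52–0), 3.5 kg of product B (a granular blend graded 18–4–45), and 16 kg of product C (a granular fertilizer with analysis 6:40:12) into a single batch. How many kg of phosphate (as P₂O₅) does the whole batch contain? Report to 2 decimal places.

12.26 kg P₂O₅

P₂O₅ mass = 52%×11 + 4%×3.5 + 40%×16 = 12.26 kg.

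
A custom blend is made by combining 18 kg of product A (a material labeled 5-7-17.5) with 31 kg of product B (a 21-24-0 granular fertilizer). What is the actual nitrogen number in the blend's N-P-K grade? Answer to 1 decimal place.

15.1% N

Total mass = 18 + 31 = 49 kg.
N mass = 5%×18 + 21%×31 = 7.41 kg.
% N = 7.41 / 49 = 15.1224%.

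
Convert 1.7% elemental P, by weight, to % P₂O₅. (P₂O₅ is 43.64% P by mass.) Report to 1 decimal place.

%P₂O₅ = 1.7 / 0.4364 = 3.89551%.

3.9% P₂O₅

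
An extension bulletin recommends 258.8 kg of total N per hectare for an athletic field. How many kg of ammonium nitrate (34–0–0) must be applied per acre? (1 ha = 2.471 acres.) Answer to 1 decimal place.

Product per hectare = 258.8 / 34% = 761.176 kg.
Convert to per acre: 761.176 × 0.404694 = 308.044 kg.

308.0 kg of product per acre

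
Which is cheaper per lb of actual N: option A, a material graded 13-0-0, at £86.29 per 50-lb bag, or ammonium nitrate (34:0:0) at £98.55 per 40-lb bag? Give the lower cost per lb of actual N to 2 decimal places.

£7.25 per lb N (ammonium nitrate)

option A: N per bag = 50 × 13% = 6.5 lb; cost = 86.29 / 6.5 = £13.2754/lb N.
ammonium nitrate: N per bag = 40 × 34% = 13.6 lb; cost = 98.55 / 13.6 = £7.2463/lb N.
ammonium nitrate is cheaper.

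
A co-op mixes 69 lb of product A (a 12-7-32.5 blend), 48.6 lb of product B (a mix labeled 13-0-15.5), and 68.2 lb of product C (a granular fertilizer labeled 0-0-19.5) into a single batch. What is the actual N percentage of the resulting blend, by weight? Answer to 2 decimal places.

Total mass = 69 + 48.6 + 68.2 = 185.8 lb.
N mass = 12%×69 + 13%×48.6 + 0%×68.2 = 14.598 lb.
% N = 14.598 / 185.8 = 7.85684%.

7.86% N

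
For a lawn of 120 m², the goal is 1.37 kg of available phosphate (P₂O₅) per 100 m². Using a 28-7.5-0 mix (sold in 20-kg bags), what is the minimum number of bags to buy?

2 bags

Product per 100 m² = 1.37 / 7.5% = 18.2667 kg.
Total product = 18.2667 × 120 / 100 = 21.92 kg.
Bags = ⌈21.92 / 20⌉ = 2.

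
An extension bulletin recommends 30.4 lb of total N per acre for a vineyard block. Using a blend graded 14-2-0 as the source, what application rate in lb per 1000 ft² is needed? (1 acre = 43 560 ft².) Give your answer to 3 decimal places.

Product per acre = 30.4 / 14% = 217.143 lb.
Convert to per 1000 ft²: 217.143 × 0.0229568 = 4.98491 lb.

4.985 lb of product per thousand sq ft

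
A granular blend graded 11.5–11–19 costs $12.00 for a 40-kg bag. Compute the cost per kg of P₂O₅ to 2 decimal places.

P₂O₅ in bag = 40 × 11% = 4.4 kg.
Cost per kg P₂O₅ = $12.00 / 4.4 = $2.7273.

$2.73 per kg P₂O₅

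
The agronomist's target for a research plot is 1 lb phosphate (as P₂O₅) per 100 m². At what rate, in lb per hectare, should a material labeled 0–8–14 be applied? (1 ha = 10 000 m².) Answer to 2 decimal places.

Product per 100 m² = 1 / 8% = 12.5 lb.
Convert to per hectare: 12.5 × 100 = 1250 lb.

1250.00 lb of product per hectare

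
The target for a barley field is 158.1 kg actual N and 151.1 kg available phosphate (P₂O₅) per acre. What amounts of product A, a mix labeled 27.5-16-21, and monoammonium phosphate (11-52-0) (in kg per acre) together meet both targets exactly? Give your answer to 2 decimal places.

523.05 kg product A, 129.64 kg monoammonium phosphate

With a, b = kg per acre of product A and monoammonium phosphate:
N: 0.275·a + 0.11·b = 158.1
P₂O₅: 0.16·a + 0.52·b = 151.1
From row1: a = (158.1 − 0.11·b) / 0.275.
Into row2: 0.16·(158.1 − 0.11·b)/0.275 + 0.52·b = 151.1 → b = 129.637, a = 523.054.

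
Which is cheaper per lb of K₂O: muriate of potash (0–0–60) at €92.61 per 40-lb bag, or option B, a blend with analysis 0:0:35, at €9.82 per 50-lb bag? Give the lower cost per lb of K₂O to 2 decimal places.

muriate of potash: K₂O per bag = 40 × 60% = 24 lb; cost = 92.61 / 24 = €3.8588/lb K₂O.
option B: K₂O per bag = 50 × 35% = 17.5 lb; cost = 9.82 / 17.5 = €0.5611/lb K₂O.
option B is cheaper.

€0.56 per lb K₂O (option B)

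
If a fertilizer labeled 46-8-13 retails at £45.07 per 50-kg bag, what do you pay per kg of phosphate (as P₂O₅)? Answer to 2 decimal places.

£11.27 per kg P₂O₅

P₂O₅ in bag = 50 × 8% = 4 kg.
Cost per kg P₂O₅ = £45.07 / 4 = £11.2675.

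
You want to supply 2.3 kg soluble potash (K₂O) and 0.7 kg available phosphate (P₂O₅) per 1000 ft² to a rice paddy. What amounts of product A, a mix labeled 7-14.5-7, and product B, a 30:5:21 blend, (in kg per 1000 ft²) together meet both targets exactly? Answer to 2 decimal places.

Let a = kg of product A, b = kg of product B (per 1000 ft²).
K₂O: 0.07·a + 0.21·b = 2.3
P₂O₅: 0.145·a + 0.05·b = 0.7
From row1: a = (2.3 − 0.21·b) / 0.07.
Into row2: 0.145·(2.3 − 0.21·b)/0.07 + 0.05·b = 0.7 → b = 10.5566, a = 1.18738.

1.19 kg product A, 10.56 kg product B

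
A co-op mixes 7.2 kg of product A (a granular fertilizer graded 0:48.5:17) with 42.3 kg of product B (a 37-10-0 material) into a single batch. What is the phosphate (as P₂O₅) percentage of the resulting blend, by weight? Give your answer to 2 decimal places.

Total mass = 7.2 + 42.3 = 49.5 kg.
P₂O₅ mass = 48.5%×7.2 + 10%×42.3 = 7.722 kg.
% P₂O₅ = 7.722 / 49.5 = 15.6%.

15.60% P₂O₅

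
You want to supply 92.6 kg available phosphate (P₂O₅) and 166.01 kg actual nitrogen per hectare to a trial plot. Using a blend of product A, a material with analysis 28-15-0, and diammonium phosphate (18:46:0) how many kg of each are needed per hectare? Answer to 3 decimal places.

Per-hectare balance (a = product A, b = diammonium phosphate):
P₂O₅: 0.15·a + 0.46·b = 92.6
N: 0.28·a + 0.18·b = 166.01
From row1: a = (92.6 − 0.46·b) / 0.15.
Into row2: 0.28·(92.6 − 0.46·b)/0.15 + 0.18·b = 166.01 → b = 10.083497, a = 586.4106.

586.411 kg product A, 10.083 kg diammonium phosphate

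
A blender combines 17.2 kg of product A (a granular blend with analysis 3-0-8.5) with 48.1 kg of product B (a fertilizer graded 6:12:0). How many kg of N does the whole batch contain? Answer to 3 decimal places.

N mass = 3%×17.2 + 6%×48.1 = 3.402 kg.

3.402 kg N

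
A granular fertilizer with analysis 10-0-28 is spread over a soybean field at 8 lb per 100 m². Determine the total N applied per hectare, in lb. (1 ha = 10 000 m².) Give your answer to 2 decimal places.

80.00 lb N per hectare

nitrogen per 100 m² = 8 × 10% = 0.8 lb.
Convert to per hectare: 0.8 × 100 = 80 lb.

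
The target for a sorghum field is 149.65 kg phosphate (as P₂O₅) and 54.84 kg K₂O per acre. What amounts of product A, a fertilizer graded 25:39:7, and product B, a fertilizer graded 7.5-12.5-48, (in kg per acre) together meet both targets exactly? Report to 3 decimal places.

Let a = kg of product A, b = kg of product B (per acre).
P₂O₅: 0.39·a + 0.125·b = 149.65
K₂O: 0.07·a + 0.48·b = 54.84
Eliminate b: (row1) − 0.125/0.48·(row2) → 0.371771·a = 135.369, so a = 364.1188.
Then b = (54.84 − 0.07·364.1188) / 0.48 = 61.1493.

364.119 kg product A, 61.149 kg product B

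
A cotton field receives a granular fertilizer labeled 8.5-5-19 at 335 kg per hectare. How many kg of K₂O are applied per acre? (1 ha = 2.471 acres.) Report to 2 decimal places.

K₂O per hectare = 335 × 19% = 63.65 kg.
Convert to per acre: 63.65 × 0.404694 = 25.7588 kg.

25.76 kg K₂O per acre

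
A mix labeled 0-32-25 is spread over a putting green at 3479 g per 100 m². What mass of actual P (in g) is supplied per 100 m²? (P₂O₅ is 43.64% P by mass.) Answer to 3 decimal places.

485.835 g P per hundred sq m

P₂O₅ per 100 m² = 3479 × 32% = 1113.28 g.
Elemental P = 1113.28 × 0.4364 = 485.8354 g per 100 m².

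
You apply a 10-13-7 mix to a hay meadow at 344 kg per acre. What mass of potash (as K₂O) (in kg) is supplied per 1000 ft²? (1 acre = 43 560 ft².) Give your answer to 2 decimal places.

K₂O per acre = 344 × 7% = 24.08 kg.
Convert to per 1000 ft²: 24.08 × 0.0229568 = 0.552801 kg.

0.55 kg K₂O per thousand sq ft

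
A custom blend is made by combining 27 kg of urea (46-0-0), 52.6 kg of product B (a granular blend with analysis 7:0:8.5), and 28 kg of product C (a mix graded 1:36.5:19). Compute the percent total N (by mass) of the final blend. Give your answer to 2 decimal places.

15.22% N

Total mass = 27 + 52.6 + 28 = 107.6 kg.
N mass = 46%×27 + 7%×52.6 + 1%×28 = 16.382 kg.
% N = 16.382 / 107.6 = 15.2249%.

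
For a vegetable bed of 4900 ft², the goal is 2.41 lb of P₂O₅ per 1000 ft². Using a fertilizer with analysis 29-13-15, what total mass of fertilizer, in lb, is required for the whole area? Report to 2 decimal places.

90.84 lb

Product per 1000 ft² = 2.41 / 13% = 18.5385 lb.
Total product = 18.5385 × 4900 / 1000 = 90.8385 lb.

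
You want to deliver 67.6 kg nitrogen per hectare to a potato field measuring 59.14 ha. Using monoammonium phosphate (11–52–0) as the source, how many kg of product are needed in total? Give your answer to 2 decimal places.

Product per hectare = 67.6 / 11% = 614.545 kg.
Total product = 614.545 × 59.14 = 36344.218 kg.

36344.22 kg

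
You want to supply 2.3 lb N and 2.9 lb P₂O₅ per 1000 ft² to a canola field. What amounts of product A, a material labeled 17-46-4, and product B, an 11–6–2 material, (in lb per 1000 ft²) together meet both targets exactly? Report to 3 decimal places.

Per-1000 ft² balance (a = product A, b = product B):
N: 0.17·a + 0.11·b = 2.3
P₂O₅: 0.46·a + 0.06·b = 2.9
From row1: a = (2.3 − 0.11·b) / 0.17.
Into row2: 0.46·(2.3 − 0.11·b)/0.17 + 0.06·b = 2.9 → b = 13.9851, a = 4.4802.

4.480 lb product A, 13.985 lb product B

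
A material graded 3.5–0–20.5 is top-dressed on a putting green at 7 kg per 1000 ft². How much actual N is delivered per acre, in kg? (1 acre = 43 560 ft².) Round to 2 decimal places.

nitrogen per 1000 ft² = 7 × 3.5% = 0.245 kg.
Convert to per acre: 0.245 × 43.56 = 10.6722 kg.

10.67 kg N per acre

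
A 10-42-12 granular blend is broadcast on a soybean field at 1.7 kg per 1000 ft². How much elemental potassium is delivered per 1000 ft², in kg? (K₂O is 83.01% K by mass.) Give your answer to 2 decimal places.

0.17 kg K per thousand sq ft

K₂O per 1000 ft² = 1.7 × 12% = 0.204 kg.
Elemental K = 0.204 × 0.8301 = 0.16934 kg per 1000 ft².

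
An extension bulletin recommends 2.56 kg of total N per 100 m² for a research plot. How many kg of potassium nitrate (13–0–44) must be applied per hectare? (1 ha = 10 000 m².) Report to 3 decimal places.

Product per 100 m² = 2.56 / 13% = 19.6923 kg.
Convert to per hectare: 19.6923 × 100 = 1969.2308 kg.

1969.231 kg of product per hectare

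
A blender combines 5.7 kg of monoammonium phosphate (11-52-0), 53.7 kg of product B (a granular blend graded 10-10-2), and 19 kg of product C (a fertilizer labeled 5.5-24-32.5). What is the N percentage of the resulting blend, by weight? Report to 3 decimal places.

8.982% N

Total mass = 5.7 + 53.7 + 19 = 78.4 kg.
N mass = 11%×5.7 + 10%×53.7 + 5.5%×19 = 7.042 kg.
% N = 7.042 / 78.4 = 8.98214%.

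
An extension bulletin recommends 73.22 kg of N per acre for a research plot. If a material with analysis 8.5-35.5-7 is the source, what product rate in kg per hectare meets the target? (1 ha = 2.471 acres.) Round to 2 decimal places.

Product per acre = 73.22 / 8.5% = 861.412 kg.
Convert to per hectare: 861.412 × 2.471 = 2128.548 kg.

2128.55 kg of product per hectare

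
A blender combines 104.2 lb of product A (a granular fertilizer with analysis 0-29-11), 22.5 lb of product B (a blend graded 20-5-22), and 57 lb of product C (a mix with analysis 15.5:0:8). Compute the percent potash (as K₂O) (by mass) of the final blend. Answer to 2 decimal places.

11.42% K₂O

Total mass = 104.2 + 22.5 + 57 = 183.7 lb.
K₂O mass = 11%×104.2 + 22%×22.5 + 8%×57 = 20.972 lb.
% K₂O = 20.972 / 183.7 = 11.4164%.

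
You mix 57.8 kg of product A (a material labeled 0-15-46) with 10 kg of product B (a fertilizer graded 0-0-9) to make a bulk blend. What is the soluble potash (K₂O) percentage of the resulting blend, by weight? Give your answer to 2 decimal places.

40.54% K₂O

Total mass = 57.8 + 10 = 67.8 kg.
K₂O mass = 46%×57.8 + 9%×10 = 27.488 kg.
% K₂O = 27.488 / 67.8 = 40.5428%.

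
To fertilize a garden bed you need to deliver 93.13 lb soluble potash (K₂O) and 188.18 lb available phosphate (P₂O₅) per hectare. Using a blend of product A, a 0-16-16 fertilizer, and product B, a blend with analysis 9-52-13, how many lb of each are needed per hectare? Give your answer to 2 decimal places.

384.04 lb product A, 243.72 lb product B

Let a = lb of product A, b = lb of product B (per hectare).
K₂O: 0.16·a + 0.13·b = 93.13
P₂O₅: 0.16·a + 0.52·b = 188.18
From row1: a = (93.13 − 0.13·b) / 0.16.
Into row2: 0.16·(93.13 − 0.13·b)/0.16 + 0.52·b = 188.18 → b = 243.718, a = 384.042.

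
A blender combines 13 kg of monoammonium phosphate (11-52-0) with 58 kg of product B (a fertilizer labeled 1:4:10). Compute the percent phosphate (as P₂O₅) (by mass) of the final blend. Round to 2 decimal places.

12.79% P₂O₅

Total mass = 13 + 58 = 71 kg.
P₂O₅ mass = 52%×13 + 4%×58 = 9.08 kg.
% P₂O₅ = 9.08 / 71 = 12.7887%.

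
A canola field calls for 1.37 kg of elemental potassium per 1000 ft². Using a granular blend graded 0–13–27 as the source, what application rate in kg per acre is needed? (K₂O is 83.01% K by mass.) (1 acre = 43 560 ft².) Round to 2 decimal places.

As K₂O: 1.37 / 0.8301 = 1.6504 kg per 1000 ft².
Product per 1000 ft² = 1.6504 / 27% = 6.11261 kg.
Convert to per acre: 6.11261 × 43.56 = 266.265 kg.

266.27 kg of product per acre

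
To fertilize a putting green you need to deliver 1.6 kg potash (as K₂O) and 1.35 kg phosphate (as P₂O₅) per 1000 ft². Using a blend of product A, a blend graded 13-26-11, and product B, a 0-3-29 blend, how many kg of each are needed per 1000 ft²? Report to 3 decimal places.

Per-1000 ft² balance (a = product A, b = product B):
K₂O: 0.11·a + 0.29·b = 1.6
P₂O₅: 0.26·a + 0.03·b = 1.35
Solving simultaneously: a = 4.76422, b = 3.71012.

4.764 kg product A, 3.710 kg product B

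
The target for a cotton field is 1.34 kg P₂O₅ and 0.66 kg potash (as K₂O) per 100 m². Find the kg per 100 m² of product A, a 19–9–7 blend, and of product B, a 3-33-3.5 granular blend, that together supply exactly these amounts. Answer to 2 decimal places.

With a, b = kg per 100 m² of product A and product B:
P₂O₅: 0.09·a + 0.33·b = 1.34
K₂O: 0.07·a + 0.035·b = 0.66
From row1: a = (1.34 − 0.33·b) / 0.09.
Into row2: 0.07·(1.34 − 0.33·b)/0.09 + 0.035·b = 0.66 → b = 1.72431, a = 8.56642.

8.57 kg product A, 1.72 kg product B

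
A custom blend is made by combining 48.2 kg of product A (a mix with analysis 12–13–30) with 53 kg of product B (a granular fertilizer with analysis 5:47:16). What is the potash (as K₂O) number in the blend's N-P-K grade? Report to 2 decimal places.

22.67% K₂O

Total mass = 48.2 + 53 = 101.2 kg.
K₂O mass = 30%×48.2 + 16%×53 = 22.94 kg.
% K₂O = 22.94 / 101.2 = 22.668%.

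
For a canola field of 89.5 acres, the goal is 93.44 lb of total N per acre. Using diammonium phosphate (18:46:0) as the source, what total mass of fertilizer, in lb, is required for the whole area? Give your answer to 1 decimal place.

46460.4 lb

Product per acre = 93.44 / 18% = 519.111 lb.
Total product = 519.111 × 89.5 = 46460.44 lb.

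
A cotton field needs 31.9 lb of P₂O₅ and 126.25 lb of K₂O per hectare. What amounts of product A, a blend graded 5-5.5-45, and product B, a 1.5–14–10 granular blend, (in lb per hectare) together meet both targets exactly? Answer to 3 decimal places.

251.913 lb product A, 128.891 lb product B

Let a = lb of product A, b = lb of product B (per hectare).
P₂O₅: 0.055·a + 0.14·b = 31.9
K₂O: 0.45·a + 0.1·b = 126.25
Eliminate b: (row1) − 0.14/0.1·(row2) → -0.575·a = -144.85, so a = 251.91304.
Then b = (126.25 − 0.45·251.91304) / 0.1 = 128.8913.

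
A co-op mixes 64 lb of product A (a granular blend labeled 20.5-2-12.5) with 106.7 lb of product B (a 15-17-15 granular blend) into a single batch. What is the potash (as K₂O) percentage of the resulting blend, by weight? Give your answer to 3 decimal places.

14.063% K₂O

Total mass = 64 + 106.7 = 170.7 lb.
K₂O mass = 12.5%×64 + 15%×106.7 = 24.005 lb.
% K₂O = 24.005 / 170.7 = 14.0627%.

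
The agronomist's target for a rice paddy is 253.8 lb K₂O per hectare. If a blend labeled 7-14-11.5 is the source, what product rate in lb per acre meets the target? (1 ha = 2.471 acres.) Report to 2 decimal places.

893.14 lb of product per acre

Product per hectare = 253.8 / 11.5% = 2206.96 lb.
Convert to per acre: 2206.96 × 0.404694 = 893.143 lb.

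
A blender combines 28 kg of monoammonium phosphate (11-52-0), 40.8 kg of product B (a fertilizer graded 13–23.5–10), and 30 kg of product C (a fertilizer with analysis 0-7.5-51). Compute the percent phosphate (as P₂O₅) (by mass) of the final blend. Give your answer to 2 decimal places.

26.72% P₂O₅

Total mass = 28 + 40.8 + 30 = 98.8 kg.
P₂O₅ mass = 52%×28 + 23.5%×40.8 + 7.5%×30 = 26.398 kg.
% P₂O₅ = 26.398 / 98.8 = 26.7186%.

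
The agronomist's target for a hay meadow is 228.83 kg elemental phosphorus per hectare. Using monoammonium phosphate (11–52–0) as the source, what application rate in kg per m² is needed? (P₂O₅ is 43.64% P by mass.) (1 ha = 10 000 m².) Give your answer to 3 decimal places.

As P₂O₅: 228.83 / 0.4364 = 524.358 kg per hectare.
Product per hectare = 524.358 / 52% = 1008.38 kg.
Convert to per m²: 1008.38 × 0.0001 = 0.100838 kg.

0.101 kg of product per sq m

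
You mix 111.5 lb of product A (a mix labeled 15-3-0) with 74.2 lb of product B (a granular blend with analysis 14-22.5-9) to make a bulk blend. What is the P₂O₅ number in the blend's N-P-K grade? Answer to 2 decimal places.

Total mass = 111.5 + 74.2 = 185.7 lb.
P₂O₅ mass = 3%×111.5 + 22.5%×74.2 = 20.04 lb.
% P₂O₅ = 20.04 / 185.7 = 10.7916%.

10.79% P₂O₅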